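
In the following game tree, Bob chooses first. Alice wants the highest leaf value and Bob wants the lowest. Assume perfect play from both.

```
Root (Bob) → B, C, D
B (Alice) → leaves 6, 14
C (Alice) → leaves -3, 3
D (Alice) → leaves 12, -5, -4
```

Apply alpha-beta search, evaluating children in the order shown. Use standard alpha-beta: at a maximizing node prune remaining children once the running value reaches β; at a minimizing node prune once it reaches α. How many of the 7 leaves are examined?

5

B [α=-∞,β=+∞]: v=14
C [α=-∞,β=14]: v=3
D [α=-∞,β=3]: v=12 after child 1 ≥ β → β-cutoff, skip 2
Root [α=-∞,β=+∞]: v=3
Leaves evaluated: 5 of 7.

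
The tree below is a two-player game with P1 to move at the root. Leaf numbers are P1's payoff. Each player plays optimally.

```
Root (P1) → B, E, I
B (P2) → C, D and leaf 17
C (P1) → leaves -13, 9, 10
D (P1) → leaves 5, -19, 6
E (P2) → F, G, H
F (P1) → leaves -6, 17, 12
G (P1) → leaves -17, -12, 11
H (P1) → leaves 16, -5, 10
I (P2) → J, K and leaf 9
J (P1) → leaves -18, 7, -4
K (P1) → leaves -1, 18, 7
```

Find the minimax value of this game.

11

C (P1): max(-13, 9, 10) = 10
D (P1): max(5, -19, 6) = 6
B (P2): min(10, 6, 17) = 6
F (P1): max(-6, 17, 12) = 17
G (P1): max(-17, -12, 11) = 11
H (P1): max(16, -5, 10) = 16
E (P2): min(17, 11, 16) = 11
J (P1): max(-18, 7, -4) = 7
K (P1): max(-1, 18, 7) = 18
I (P2): min(7, 18, 9) = 7
Root (P1): max(6, 11, 7) = 11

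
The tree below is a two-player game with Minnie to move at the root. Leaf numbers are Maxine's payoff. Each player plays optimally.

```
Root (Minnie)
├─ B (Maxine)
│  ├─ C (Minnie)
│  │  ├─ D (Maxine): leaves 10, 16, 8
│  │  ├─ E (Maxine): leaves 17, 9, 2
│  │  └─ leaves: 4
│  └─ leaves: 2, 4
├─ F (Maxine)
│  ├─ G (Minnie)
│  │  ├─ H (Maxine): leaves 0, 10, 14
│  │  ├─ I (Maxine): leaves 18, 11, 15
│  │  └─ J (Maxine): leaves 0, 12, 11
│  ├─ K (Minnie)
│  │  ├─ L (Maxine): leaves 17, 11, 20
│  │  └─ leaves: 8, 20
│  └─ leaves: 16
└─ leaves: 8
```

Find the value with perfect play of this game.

D (Maxine): max(10, 16, 8) = 16
E (Maxine): max(17, 9, 2) = 17
C (Minnie): min(16, 17, 4) = 4
B (Maxine): max(4, 2, 4) = 4
H (Maxine): max(0, 10, 14) = 14
I (Maxine): max(18, 11, 15) = 18
J (Maxine): max(0, 12, 11) = 12
G (Minnie): min(14, 18, 12) = 12
L (Maxine): max(17, 11, 20) = 20
K (Minnie): min(20, 8, 20) = 8
F (Maxine): max(12, 8, 16) = 16
Root (Minnie): min(4, 16, 8) = 4

4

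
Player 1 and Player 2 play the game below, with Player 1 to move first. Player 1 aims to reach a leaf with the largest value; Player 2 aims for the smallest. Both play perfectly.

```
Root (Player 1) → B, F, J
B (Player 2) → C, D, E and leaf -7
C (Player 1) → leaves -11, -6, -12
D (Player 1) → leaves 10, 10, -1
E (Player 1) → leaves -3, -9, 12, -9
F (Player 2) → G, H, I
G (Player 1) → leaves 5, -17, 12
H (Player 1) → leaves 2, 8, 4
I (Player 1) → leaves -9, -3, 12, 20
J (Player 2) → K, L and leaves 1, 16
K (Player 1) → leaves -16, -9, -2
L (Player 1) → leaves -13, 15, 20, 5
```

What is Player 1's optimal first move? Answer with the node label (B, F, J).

F

C (Player 1): max(-11, -6, -12) = -6
D (Player 1): max(10, 10, -1) = 10
E (Player 1): max(-3, -9, 12, -9) = 12
B (Player 2): min(-6, 10, 12, -7) = -7
G (Player 1): max(5, -17, 12) = 12
H (Player 1): max(2, 8, 4) = 8
I (Player 1): max(-9, -3, 12, 20) = 20
F (Player 2): min(12, 8, 20) = 8
K (Player 1): max(-16, -9, -2) = -2
L (Player 1): max(-13, 15, 20, 5) = 20
J (Player 2): min(-2, 20, 1, 16) = -2
Root (Player 1): max(-7, 8, -2) = 8
Player 1 picks the child with the highest value: F (value 8).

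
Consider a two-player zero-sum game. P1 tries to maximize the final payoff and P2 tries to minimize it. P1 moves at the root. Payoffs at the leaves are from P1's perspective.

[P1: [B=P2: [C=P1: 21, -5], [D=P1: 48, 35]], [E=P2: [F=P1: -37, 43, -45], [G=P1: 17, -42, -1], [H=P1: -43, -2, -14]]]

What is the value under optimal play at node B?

21

C: max(21, -5) = 21
D: max(48, 35) = 48
B: min(21, 48) = 21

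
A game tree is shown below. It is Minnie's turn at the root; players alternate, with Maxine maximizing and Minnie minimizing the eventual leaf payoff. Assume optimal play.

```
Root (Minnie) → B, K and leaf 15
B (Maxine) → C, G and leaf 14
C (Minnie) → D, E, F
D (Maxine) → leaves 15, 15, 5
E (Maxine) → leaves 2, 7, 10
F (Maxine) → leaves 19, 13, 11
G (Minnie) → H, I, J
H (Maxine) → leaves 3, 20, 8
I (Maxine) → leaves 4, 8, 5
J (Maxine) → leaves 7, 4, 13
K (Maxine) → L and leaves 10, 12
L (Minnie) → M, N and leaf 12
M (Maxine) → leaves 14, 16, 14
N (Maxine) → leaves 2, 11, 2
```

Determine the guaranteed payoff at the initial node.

D (Maxine): max(15, 15, 5) = 15
E (Maxine): max(2, 7, 10) = 10
F (Maxine): max(19, 13, 11) = 19
C (Minnie): min(15, 10, 19) = 10
H (Maxine): max(3, 20, 8) = 20
I (Maxine): max(4, 8, 5) = 8
J (Maxine): max(7, 4, 13) = 13
G (Minnie): min(20, 8, 13) = 8
B (Maxine): max(10, 8, 14) = 14
M (Maxine): max(14, 16, 14) = 16
N (Maxine): max(2, 11, 2) = 11
L (Minnie): min(16, 11, 12) = 11
K (Maxine): max(11, 10, 12) = 12
Root (Minnie): min(14, 12, 15) = 12

12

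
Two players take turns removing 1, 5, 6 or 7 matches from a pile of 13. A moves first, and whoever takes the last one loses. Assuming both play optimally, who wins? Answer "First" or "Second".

Second

W/L table (W = player to move can force a win):
i:   0  1  2  3  4  5  6  7  8  9 10 11 12 13
     W  L  W  L  W  L  W  W  W  W  W  W  W  L
Position 13 is L, so the second player wins.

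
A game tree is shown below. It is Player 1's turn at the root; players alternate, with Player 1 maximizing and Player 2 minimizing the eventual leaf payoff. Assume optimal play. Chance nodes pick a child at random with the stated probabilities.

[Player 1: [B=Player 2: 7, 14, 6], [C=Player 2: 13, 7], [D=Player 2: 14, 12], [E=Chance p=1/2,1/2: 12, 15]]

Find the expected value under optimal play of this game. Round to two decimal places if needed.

13.5

B (Player 2): min(7, 14, 6) = 6
C (Player 2): min(13, 7) = 7
D (Player 2): min(14, 12) = 12
E (Chance): 1/2·12 + 1/2·15 = 13.5
Root (Player 1): max(6, 7, 12, 13.5) = 13.5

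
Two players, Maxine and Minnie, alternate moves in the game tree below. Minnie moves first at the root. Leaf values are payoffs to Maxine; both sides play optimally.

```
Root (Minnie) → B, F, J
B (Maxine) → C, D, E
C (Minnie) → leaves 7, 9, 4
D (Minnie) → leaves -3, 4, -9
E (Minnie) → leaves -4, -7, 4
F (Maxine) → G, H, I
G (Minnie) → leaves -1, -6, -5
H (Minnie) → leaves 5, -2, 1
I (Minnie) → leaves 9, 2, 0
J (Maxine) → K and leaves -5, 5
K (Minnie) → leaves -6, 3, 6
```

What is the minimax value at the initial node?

C (Minnie): min(7, 9, 4) = 4
D (Minnie): min(-3, 4, -9) = -9
E (Minnie): min(-4, -7, 4) = -7
B (Maxine): max(4, -9, -7) = 4
G (Minnie): min(-1, -6, -5) = -6
H (Minnie): min(5, -2, 1) = -2
I (Minnie): min(9, 2, 0) = 0
F (Maxine): max(-6, -2, 0) = 0
K (Minnie): min(-6, 3, 6) = -6
J (Maxine): max(-6, -5, 5) = 5
Root (Minnie): min(4, 0, 5) = 0

0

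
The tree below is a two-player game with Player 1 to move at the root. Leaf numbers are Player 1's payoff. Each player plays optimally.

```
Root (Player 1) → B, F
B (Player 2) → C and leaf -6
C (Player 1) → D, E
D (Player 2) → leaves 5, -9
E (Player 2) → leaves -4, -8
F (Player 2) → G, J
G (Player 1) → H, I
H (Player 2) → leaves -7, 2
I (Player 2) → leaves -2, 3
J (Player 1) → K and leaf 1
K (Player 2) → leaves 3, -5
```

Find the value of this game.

-2

D (Player 2): min(5, -9) = -9
E (Player 2): min(-4, -8) = -8
C (Player 1): max(-9, -8) = -8
B (Player 2): min(-8, -6) = -8
H (Player 2): min(-7, 2) = -7
I (Player 2): min(-2, 3) = -2
G (Player 1): max(-7, -2) = -2
K (Player 2): min(3, -5) = -5
J (Player 1): max(-5, 1) = 1
F (Player 2): min(-2, 1) = -2
Root (Player 1): max(-8, -2) = -2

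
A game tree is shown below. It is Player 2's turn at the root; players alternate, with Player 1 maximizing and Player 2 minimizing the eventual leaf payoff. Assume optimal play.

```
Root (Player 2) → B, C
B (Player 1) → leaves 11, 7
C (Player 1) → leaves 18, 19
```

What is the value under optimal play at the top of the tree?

B (Player 1): max(11, 7) = 11
C (Player 1): max(18, 19) = 19
Root (Player 2): min(11, 19) = 11

11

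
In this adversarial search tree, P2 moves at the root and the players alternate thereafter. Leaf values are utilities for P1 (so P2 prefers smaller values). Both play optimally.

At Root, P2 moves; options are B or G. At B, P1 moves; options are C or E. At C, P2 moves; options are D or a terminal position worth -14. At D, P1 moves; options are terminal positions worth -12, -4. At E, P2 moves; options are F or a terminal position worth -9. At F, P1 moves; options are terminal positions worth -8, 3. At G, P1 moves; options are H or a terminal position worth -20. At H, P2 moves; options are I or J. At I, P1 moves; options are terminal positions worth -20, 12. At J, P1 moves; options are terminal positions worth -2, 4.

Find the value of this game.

D (P1): max(-12, -4) = -4
C (P2): min(-4, -14) = -14
F (P1): max(-8, 3) = 3
E (P2): min(3, -9) = -9
B (P1): max(-14, -9) = -9
I (P1): max(-20, 12) = 12
J (P1): max(-2, 4) = 4
H (P2): min(12, 4) = 4
G (P1): max(4, -20) = 4
Root (P2): min(-9, 4) = -9

-9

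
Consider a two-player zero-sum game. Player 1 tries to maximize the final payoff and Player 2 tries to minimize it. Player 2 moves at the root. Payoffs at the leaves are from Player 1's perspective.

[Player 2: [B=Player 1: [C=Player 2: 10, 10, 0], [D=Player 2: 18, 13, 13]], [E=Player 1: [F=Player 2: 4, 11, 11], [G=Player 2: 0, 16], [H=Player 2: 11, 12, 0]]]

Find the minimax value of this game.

C (Player 2): min(10, 10, 0) = 0
D (Player 2): min(18, 13, 13) = 13
B (Player 1): max(0, 13) = 13
F (Player 2): min(4, 11, 11) = 4
G (Player 2): min(0, 16) = 0
H (Player 2): min(11, 12, 0) = 0
E (Player 1): max(4, 0, 0) = 4
Root (Player 2): min(13, 4) = 4

4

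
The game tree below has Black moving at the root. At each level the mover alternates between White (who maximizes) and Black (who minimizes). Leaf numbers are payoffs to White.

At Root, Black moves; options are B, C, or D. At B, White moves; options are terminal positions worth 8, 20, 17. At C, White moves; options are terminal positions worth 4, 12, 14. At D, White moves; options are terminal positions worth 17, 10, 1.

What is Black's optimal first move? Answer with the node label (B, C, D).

C

B (White): max(8, 20, 17) = 20
C (White): max(4, 12, 14) = 14
D (White): max(17, 10, 1) = 17
Root (Black): min(20, 14, 17) = 14
Black picks the child with the lowest value: C (value 14).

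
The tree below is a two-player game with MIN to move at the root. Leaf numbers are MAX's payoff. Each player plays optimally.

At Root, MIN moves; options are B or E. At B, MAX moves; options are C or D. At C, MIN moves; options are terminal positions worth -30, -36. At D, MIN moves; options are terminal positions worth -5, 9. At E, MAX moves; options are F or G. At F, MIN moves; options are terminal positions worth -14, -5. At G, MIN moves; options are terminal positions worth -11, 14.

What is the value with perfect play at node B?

C: min(-30, -36) = -36
D: min(-5, 9) = -5
B: max(-36, -5) = -5

-5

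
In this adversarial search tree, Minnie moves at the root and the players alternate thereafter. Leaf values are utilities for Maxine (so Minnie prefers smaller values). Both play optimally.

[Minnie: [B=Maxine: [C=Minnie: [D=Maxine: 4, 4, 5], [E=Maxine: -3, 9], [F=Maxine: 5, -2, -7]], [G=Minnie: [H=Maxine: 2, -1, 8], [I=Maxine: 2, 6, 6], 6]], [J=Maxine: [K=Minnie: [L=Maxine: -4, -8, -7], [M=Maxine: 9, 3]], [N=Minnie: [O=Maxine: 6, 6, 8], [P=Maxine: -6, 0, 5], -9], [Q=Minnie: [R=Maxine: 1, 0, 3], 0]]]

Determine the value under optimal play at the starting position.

D (Maxine): max(4, 4, 5) = 5
E (Maxine): max(-3, 9) = 9
F (Maxine): max(5, -2, -7) = 5
C (Minnie): min(5, 9, 5) = 5
H (Maxine): max(2, -1, 8) = 8
I (Maxine): max(2, 6, 6) = 6
G (Minnie): min(8, 6, 6) = 6
B (Maxine): max(5, 6) = 6
L (Maxine): max(-4, -8, -7) = -4
M (Maxine): max(9, 3) = 9
K (Minnie): min(-4, 9) = -4
O (Maxine): max(6, 6, 8) = 8
P (Maxine): max(-6, 0, 5) = 5
N (Minnie): min(8, 5, -9) = -9
R (Maxine): max(1, 0, 3) = 3
Q (Minnie): min(3, 0) = 0
J (Maxine): max(-4, -9, 0) = 0
Root (Minnie): min(6, 0) = 0

0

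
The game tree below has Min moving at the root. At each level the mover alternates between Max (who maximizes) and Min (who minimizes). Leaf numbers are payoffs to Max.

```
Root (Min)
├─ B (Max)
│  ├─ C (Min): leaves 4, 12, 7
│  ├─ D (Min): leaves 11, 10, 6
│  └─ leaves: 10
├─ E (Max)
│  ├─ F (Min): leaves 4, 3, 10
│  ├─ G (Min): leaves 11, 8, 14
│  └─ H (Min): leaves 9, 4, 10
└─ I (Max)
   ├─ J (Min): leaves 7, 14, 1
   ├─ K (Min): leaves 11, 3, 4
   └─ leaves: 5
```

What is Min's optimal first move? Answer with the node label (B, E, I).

C (Min): min(4, 12, 7) = 4
D (Min): min(11, 10, 6) = 6
B (Max): max(4, 6, 10) = 10
F (Min): min(4, 3, 10) = 3
G (Min): min(11, 8, 14) = 8
H (Min): min(9, 4, 10) = 4
E (Max): max(3, 8, 4) = 8
J (Min): min(7, 14, 1) = 1
K (Min): min(11, 3, 4) = 3
I (Max): max(1, 3, 5) = 5
Root (Min): min(10, 8, 5) = 5
Min picks the child with the lowest value: I (value 5).

I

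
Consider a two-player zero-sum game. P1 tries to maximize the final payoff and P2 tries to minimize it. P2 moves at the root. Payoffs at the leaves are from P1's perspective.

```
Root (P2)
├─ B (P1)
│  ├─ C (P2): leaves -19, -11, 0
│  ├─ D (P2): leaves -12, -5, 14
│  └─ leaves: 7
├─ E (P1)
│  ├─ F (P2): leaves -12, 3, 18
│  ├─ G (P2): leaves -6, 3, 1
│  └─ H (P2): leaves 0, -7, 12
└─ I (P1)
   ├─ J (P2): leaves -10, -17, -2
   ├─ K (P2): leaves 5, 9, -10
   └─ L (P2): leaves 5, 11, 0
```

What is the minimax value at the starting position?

-6

C (P2): min(-19, -11, 0) = -19
D (P2): min(-12, -5, 14) = -12
B (P1): max(-19, -12, 7) = 7
F (P2): min(-12, 3, 18) = -12
G (P2): min(-6, 3, 1) = -6
H (P2): min(0, -7, 12) = -7
E (P1): max(-12, -6, -7) = -6
J (P2): min(-10, -17, -2) = -17
K (P2): min(5, 9, -10) = -10
L (P2): min(5, 11, 0) = 0
I (P1): max(-17, -10, 0) = 0
Root (P2): min(7, -6, 0) = -6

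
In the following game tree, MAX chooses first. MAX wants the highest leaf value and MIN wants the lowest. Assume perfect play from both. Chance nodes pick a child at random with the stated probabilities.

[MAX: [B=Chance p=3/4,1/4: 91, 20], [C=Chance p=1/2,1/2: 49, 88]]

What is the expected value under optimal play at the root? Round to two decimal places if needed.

73.25

B (Chance): 3/4·91 + 1/4·20 = 73.25
C (Chance): 1/2·49 + 1/2·88 = 68.5
Root (MAX): max(73.25, 68.5) = 73.25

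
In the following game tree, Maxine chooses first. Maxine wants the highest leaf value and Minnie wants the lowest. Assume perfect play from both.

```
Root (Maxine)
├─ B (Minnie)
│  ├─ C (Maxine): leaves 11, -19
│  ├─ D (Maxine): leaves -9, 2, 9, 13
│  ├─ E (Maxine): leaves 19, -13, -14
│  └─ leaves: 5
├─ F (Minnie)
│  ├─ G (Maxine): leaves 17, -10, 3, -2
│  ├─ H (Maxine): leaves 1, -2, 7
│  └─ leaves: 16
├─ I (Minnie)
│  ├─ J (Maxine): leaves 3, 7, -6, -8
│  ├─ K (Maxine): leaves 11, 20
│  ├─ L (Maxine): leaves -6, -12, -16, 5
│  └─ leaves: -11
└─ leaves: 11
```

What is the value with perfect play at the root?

C (Maxine): max(11, -19) = 11
D (Maxine): max(-9, 2, 9, 13) = 13
E (Maxine): max(19, -13, -14) = 19
B (Minnie): min(11, 13, 19, 5) = 5
G (Maxine): max(17, -10, 3, -2) = 17
H (Maxine): max(1, -2, 7) = 7
F (Minnie): min(17, 7, 16) = 7
J (Maxine): max(3, 7, -6, -8) = 7
K (Maxine): max(11, 20) = 20
L (Maxine): max(-6, -12, -16, 5) = 5
I (Minnie): min(7, 20, 5, -11) = -11
Root (Maxine): max(5, 7, -11, 11) = 11

11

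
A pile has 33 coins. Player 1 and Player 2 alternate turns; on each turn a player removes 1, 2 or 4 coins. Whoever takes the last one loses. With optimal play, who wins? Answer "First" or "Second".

W/L table (W = player to move can force a win):
i:   0  1  2  3  4  5  6  7  8  9 10 11 12 13 14 15 16 17 18 19 20 21 22 23 24 25 26 27 28 29 30 31 32 33
     W  L  W  W  L  W  W  L  W  W  L  W  W  L  W  W  L  W  W  L  W  W  L  W  W  L  W  W  L  W  W  L  W  W
Position 33 is W, so the first player wins.

First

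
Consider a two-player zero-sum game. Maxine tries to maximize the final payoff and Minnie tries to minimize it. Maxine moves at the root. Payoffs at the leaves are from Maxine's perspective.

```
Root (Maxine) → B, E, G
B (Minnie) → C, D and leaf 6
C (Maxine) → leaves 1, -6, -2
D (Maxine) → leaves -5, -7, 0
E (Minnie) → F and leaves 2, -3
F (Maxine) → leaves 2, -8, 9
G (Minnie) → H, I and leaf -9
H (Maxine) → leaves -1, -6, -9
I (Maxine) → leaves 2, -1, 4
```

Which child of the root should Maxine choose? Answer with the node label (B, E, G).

B

C (Maxine): max(1, -6, -2) = 1
D (Maxine): max(-5, -7, 0) = 0
B (Minnie): min(1, 0, 6) = 0
F (Maxine): max(2, -8, 9) = 9
E (Minnie): min(9, 2, -3) = -3
H (Maxine): max(-1, -6, -9) = -1
I (Maxine): max(2, -1, 4) = 4
G (Minnie): min(-1, 4, -9) = -9
Root (Maxine): max(0, -3, -9) = 0
Maxine picks the child with the highest value: B (value 0).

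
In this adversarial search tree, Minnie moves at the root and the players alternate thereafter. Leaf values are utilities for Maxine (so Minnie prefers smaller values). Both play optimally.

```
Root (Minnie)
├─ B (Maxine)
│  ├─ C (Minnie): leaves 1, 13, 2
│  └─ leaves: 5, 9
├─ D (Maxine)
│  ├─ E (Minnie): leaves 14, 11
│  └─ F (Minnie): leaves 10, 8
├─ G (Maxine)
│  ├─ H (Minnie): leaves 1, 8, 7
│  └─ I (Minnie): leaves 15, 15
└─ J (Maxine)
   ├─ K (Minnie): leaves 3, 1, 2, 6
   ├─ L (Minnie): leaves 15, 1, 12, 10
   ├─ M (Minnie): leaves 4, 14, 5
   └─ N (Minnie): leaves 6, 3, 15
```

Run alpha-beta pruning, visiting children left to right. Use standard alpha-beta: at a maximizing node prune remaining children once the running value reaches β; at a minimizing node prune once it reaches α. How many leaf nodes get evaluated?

23

C [α=-∞,β=+∞]: v=1
B [α=-∞,β=+∞]: v=9
E [α=-∞,β=9]: v=11
D [α=-∞,β=9]: v=11 after child 1 ≥ β → β-cutoff, skip 1
H [α=-∞,β=9]: v=1
I [α=1,β=9]: v=15
G [α=-∞,β=9]: v=15
K [α=-∞,β=9]: v=1
L [α=1,β=9]: v=1 after child 2 ≤ α → α-cutoff, skip 2
M [α=1,β=9]: v=4
N [α=4,β=9]: v=3 after child 2 ≤ α → α-cutoff, skip 1
J [α=-∞,β=9]: v=4
Root [α=-∞,β=+∞]: v=4
Leaves evaluated: 23 of 28.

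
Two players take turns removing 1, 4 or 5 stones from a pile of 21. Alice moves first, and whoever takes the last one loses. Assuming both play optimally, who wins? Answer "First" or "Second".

i:   0  1  2  3  4  5  6  7  8  9 10 11 12 13 14 15 16 17 18 19 20 21
     W  L  W  L  W  W  W  W  W  L  W  L  W  W  W  W  W  L  W  L  W  W
Position 21 is W, so the first player wins.

First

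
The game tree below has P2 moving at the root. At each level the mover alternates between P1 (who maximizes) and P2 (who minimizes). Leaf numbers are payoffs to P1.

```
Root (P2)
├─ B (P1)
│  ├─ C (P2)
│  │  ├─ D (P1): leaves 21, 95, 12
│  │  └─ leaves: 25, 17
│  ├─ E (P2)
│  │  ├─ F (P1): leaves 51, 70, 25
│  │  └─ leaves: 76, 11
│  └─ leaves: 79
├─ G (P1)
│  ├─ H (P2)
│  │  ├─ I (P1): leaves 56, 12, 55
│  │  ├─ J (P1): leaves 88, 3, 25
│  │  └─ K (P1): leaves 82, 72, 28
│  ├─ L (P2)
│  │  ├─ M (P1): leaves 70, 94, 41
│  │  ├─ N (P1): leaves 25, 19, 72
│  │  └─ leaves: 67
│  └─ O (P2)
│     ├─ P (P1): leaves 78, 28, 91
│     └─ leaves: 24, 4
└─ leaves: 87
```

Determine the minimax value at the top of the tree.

D (P1): max(21, 95, 12) = 95
C (P2): min(95, 25, 17) = 17
F (P1): max(51, 70, 25) = 70
E (P2): min(70, 76, 11) = 11
B (P1): max(17, 11, 79) = 79
I (P1): max(56, 12, 55) = 56
J (P1): max(88, 3, 25) = 88
K (P1): max(82, 72, 28) = 82
H (P2): min(56, 88, 82) = 56
M (P1): max(70, 94, 41) = 94
N (P1): max(25, 19, 72) = 72
L (P2): min(94, 72, 67) = 67
P (P1): max(78, 28, 91) = 91
O (P2): min(91, 24, 4) = 4
G (P1): max(56, 67, 4) = 67
Root (P2): min(79, 67, 87) = 67

67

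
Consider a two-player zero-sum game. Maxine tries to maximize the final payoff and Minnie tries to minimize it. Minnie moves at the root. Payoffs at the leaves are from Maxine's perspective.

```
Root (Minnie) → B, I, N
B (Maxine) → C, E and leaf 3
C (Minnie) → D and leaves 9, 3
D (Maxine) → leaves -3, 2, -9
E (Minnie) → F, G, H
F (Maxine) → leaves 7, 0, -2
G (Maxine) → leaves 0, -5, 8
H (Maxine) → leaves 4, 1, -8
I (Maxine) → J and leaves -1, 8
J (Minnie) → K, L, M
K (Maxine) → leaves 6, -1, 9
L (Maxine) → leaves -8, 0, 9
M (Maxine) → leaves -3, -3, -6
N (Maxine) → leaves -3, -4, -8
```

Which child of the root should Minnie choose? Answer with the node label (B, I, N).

D (Maxine): max(-3, 2, -9) = 2
C (Minnie): min(2, 9, 3) = 2
F (Maxine): max(7, 0, -2) = 7
G (Maxine): max(0, -5, 8) = 8
H (Maxine): max(4, 1, -8) = 4
E (Minnie): min(7, 8, 4) = 4
B (Maxine): max(2, 4, 3) = 4
K (Maxine): max(6, -1, 9) = 9
L (Maxine): max(-8, 0, 9) = 9
M (Maxine): max(-3, -3, -6) = -3
J (Minnie): min(9, 9, -3) = -3
I (Maxine): max(-3, -1, 8) = 8
N (Maxine): max(-3, -4, -8) = -3
Root (Minnie): min(4, 8, -3) = -3
Minnie picks the child with the lowest value: N (value -3).

N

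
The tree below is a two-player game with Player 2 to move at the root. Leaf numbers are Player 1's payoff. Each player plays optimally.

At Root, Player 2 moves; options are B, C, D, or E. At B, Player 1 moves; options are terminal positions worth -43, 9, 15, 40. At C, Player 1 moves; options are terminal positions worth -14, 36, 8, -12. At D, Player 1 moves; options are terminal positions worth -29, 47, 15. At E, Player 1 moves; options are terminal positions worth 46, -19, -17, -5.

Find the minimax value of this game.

36

B (Player 1): max(-43, 9, 15, 40) = 40
C (Player 1): max(-14, 36, 8, -12) = 36
D (Player 1): max(-29, 47, 15) = 47
E (Player 1): max(46, -19, -17, -5) = 46
Root (Player 2): min(40, 36, 47, 46) = 36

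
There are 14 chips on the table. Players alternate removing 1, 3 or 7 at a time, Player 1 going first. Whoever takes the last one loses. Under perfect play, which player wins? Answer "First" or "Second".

Positions where the player to move wins (W) vs loses (L):
i:   0  1  2  3  4  5  6  7  8  9 10 11 12 13 14
     W  L  W  L  W  L  W  L  W  L  W  L  W  L  W
Position 14 is W, so the first player wins.

First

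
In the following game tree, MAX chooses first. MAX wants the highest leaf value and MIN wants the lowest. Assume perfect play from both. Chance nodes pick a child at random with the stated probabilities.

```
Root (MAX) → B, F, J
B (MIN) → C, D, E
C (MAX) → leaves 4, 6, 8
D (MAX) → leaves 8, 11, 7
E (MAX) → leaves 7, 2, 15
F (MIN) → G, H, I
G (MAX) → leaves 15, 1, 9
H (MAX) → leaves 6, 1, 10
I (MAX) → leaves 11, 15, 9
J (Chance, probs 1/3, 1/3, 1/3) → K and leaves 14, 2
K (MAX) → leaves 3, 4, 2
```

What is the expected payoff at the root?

C (MAX): max(4, 6, 8) = 8
D (MAX): max(8, 11, 7) = 11
E (MAX): max(7, 2, 15) = 15
B (MIN): min(8, 11, 15) = 8
G (MAX): max(15, 1, 9) = 15
H (MAX): max(6, 1, 10) = 10
I (MAX): max(11, 15, 9) = 15
F (MIN): min(15, 10, 15) = 10
K (MAX): max(3, 4, 2) = 4
J (Chance): 1/3·4 + 1/3·14 + 1/3·2 = 6.67
Root (MAX): max(8, 10, 6.67) = 10

10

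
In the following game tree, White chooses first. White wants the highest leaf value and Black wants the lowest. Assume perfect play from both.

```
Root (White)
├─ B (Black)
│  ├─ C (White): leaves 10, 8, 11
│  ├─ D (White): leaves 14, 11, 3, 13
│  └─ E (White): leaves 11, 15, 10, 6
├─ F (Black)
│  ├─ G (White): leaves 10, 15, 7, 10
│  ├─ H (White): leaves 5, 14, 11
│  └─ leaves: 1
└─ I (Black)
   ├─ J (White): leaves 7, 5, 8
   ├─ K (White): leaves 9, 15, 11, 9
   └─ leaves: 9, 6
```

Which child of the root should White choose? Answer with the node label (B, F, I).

B

C (White): max(10, 8, 11) = 11
D (White): max(14, 11, 3, 13) = 14
E (White): max(11, 15, 10, 6) = 15
B (Black): min(11, 14, 15) = 11
G (White): max(10, 15, 7, 10) = 15
H (White): max(5, 14, 11) = 14
F (Black): min(15, 14, 1) = 1
J (White): max(7, 5, 8) = 8
K (White): max(9, 15, 11, 9) = 15
I (Black): min(8, 15, 9, 6) = 6
Root (White): max(11, 1, 6) = 11
White picks the child with the highest value: B (value 11).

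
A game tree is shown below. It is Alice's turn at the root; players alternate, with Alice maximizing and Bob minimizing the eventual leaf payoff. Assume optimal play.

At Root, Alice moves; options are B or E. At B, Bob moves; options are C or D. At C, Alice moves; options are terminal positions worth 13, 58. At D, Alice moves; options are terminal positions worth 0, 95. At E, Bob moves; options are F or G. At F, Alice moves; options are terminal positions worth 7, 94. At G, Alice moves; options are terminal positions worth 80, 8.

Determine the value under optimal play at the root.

C (Alice): max(13, 58) = 58
D (Alice): max(0, 95) = 95
B (Bob): min(58, 95) = 58
F (Alice): max(7, 94) = 94
G (Alice): max(80, 8) = 80
E (Bob): min(94, 80) = 80
Root (Alice): max(58, 80) = 80

80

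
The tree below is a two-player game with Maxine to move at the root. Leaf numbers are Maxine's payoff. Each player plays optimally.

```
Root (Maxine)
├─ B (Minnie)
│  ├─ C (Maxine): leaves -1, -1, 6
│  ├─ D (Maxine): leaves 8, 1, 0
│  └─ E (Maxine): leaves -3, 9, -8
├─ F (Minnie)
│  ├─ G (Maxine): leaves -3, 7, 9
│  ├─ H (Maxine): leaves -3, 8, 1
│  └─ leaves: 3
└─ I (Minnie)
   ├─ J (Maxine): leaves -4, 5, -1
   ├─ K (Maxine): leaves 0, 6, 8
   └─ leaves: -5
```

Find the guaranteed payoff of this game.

6

C (Maxine): max(-1, -1, 6) = 6
D (Maxine): max(8, 1, 0) = 8
E (Maxine): max(-3, 9, -8) = 9
B (Minnie): min(6, 8, 9) = 6
G (Maxine): max(-3, 7, 9) = 9
H (Maxine): max(-3, 8, 1) = 8
F (Minnie): min(9, 8, 3) = 3
J (Maxine): max(-4, 5, -1) = 5
K (Maxine): max(0, 6, 8) = 8
I (Minnie): min(5, 8, -5) = -5
Root (Maxine): max(6, 3, -5) = 6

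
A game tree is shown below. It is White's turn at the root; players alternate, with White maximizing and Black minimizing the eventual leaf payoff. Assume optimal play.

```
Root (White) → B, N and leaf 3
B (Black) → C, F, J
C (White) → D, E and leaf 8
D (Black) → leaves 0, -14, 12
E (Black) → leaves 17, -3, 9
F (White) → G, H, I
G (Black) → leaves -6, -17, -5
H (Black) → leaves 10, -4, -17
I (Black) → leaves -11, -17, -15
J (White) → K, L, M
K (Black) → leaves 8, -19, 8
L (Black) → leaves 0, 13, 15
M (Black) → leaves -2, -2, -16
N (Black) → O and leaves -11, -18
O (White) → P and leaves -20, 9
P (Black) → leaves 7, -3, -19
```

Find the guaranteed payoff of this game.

D (Black): min(0, -14, 12) = -14
E (Black): min(17, -3, 9) = -3
C (White): max(-14, -3, 8) = 8
G (Black): min(-6, -17, -5) = -17
H (Black): min(10, -4, -17) = -17
I (Black): min(-11, -17, -15) = -17
F (White): max(-17, -17, -17) = -17
K (Black): min(8, -19, 8) = -19
L (Black): min(0, 13, 15) = 0
M (Black): min(-2, -2, -16) = -16
J (White): max(-19, 0, -16) = 0
B (Black): min(8, -17, 0) = -17
P (Black): min(7, -3, -19) = -19
O (White): max(-19, -20, 9) = 9
N (Black): min(9, -11, -18) = -18
Root (White): max(-17, -18, 3) = 3

3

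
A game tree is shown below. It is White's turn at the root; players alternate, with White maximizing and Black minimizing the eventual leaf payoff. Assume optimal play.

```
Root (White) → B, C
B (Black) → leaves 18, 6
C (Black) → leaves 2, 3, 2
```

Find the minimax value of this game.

6

B (Black): min(18, 6) = 6
C (Black): min(2, 3, 2) = 2
Root (White): max(6, 2) = 6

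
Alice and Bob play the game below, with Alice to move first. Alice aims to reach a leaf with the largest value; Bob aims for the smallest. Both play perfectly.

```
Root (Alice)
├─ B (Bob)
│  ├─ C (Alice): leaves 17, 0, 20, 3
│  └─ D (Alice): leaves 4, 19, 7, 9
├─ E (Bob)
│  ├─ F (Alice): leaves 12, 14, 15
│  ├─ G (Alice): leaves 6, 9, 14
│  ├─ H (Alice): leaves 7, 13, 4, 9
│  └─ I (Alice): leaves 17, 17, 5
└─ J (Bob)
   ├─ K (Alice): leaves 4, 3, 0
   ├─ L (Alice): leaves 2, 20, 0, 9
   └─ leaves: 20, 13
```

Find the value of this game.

C (Alice): max(17, 0, 20, 3) = 20
D (Alice): max(4, 19, 7, 9) = 19
B (Bob): min(20, 19) = 19
F (Alice): max(12, 14, 15) = 15
G (Alice): max(6, 9, 14) = 14
H (Alice): max(7, 13, 4, 9) = 13
I (Alice): max(17, 17, 5) = 17
E (Bob): min(15, 14, 13, 17) = 13
K (Alice): max(4, 3, 0) = 4
L (Alice): max(2, 20, 0, 9) = 20
J (Bob): min(4, 20, 20, 13) = 4
Root (Alice): max(19, 13, 4) = 19

19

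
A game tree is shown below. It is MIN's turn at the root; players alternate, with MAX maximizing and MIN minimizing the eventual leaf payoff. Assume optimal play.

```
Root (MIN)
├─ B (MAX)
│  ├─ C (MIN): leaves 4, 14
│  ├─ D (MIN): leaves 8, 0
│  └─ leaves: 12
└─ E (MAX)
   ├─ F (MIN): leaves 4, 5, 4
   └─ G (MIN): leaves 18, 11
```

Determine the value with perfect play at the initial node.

C (MIN): min(4, 14) = 4
D (MIN): min(8, 0) = 0
B (MAX): max(4, 0, 12) = 12
F (MIN): min(4, 5, 4) = 4
G (MIN): min(18, 11) = 11
E (MAX): max(4, 11) = 11
Root (MIN): min(12, 11) = 11

11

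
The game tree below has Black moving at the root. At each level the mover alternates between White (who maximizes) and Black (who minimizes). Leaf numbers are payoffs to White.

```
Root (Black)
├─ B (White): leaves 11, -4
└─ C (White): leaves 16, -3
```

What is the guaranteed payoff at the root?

11

B (White): max(11, -4) = 11
C (White): max(16, -3) = 16
Root (Black): min(11, 16) = 11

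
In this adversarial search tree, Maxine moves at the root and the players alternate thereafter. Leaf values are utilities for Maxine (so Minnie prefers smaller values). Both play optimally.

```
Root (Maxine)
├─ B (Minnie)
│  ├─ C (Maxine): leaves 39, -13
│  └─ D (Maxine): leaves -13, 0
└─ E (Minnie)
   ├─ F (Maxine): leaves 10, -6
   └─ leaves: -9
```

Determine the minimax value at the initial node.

0

C (Maxine): max(39, -13) = 39
D (Maxine): max(-13, 0) = 0
B (Minnie): min(39, 0) = 0
F (Maxine): max(10, -6) = 10
E (Minnie): min(10, -9) = -9
Root (Maxine): max(0, -9) = 0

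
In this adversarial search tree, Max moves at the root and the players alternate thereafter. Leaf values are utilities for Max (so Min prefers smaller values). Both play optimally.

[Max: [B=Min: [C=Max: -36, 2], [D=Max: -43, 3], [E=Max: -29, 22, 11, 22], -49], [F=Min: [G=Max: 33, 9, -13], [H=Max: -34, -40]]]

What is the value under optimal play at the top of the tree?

-34

C (Max): max(-36, 2) = 2
D (Max): max(-43, 3) = 3
E (Max): max(-29, 22, 11, 22) = 22
B (Min): min(2, 3, 22, -49) = -49
G (Max): max(33, 9, -13) = 33
H (Max): max(-34, -40) = -34
F (Min): min(33, -34) = -34
Root (Max): max(-49, -34) = -34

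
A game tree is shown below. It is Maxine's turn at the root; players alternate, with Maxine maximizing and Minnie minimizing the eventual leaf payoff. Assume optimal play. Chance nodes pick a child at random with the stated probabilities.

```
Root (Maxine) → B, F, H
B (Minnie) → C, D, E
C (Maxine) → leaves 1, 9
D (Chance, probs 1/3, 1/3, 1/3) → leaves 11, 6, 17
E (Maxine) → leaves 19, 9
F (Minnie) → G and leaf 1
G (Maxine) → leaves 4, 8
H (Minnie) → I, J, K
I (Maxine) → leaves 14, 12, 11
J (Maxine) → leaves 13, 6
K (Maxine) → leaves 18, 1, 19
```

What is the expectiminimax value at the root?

C (Maxine): max(1, 9) = 9
D (Chance): 1/3·11 + 1/3·6 + 1/3·17 = 11.33
E (Maxine): max(19, 9) = 19
B (Minnie): min(9, 11.33, 19) = 9
G (Maxine): max(4, 8) = 8
F (Minnie): min(8, 1) = 1
I (Maxine): max(14, 12, 11) = 14
J (Maxine): max(13, 6) = 13
K (Maxine): max(18, 1, 19) = 19
H (Minnie): min(14, 13, 19) = 13
Root (Maxine): max(9, 1, 13) = 13

13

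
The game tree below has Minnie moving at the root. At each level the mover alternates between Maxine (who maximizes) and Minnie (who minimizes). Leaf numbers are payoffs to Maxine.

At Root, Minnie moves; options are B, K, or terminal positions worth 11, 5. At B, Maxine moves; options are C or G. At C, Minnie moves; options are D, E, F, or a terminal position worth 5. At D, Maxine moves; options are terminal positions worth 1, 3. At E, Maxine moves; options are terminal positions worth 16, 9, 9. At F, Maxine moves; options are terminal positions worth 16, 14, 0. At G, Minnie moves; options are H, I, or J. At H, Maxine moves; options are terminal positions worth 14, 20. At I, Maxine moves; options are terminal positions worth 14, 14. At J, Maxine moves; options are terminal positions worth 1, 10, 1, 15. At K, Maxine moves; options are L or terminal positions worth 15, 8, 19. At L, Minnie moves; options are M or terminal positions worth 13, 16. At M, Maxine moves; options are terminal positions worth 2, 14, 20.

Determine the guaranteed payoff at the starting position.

5

D (Maxine): max(1, 3) = 3
E (Maxine): max(16, 9, 9) = 16
F (Maxine): max(16, 14, 0) = 16
C (Minnie): min(3, 16, 16, 5) = 3
H (Maxine): max(14, 20) = 20
I (Maxine): max(14, 14) = 14
J (Maxine): max(1, 10, 1, 15) = 15
G (Minnie): min(20, 14, 15) = 14
B (Maxine): max(3, 14) = 14
M (Maxine): max(2, 14, 20) = 20
L (Minnie): min(20, 13, 16) = 13
K (Maxine): max(13, 15, 8, 19) = 19
Root (Minnie): min(14, 19, 11, 5) = 5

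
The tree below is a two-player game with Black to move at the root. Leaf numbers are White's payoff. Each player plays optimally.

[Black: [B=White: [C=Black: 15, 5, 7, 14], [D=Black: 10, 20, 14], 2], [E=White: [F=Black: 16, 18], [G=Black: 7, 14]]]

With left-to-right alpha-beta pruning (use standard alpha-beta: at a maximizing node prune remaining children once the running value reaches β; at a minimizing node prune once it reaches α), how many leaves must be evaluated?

10

C [α=-∞,β=+∞]: v=5
D [α=5,β=+∞]: v=10
B [α=-∞,β=+∞]: v=10
F [α=-∞,β=10]: v=16
E [α=-∞,β=10]: v=16 after child 1 ≥ β → β-cutoff, skip 1
Root [α=-∞,β=+∞]: v=10
Leaves evaluated: 10 of 12.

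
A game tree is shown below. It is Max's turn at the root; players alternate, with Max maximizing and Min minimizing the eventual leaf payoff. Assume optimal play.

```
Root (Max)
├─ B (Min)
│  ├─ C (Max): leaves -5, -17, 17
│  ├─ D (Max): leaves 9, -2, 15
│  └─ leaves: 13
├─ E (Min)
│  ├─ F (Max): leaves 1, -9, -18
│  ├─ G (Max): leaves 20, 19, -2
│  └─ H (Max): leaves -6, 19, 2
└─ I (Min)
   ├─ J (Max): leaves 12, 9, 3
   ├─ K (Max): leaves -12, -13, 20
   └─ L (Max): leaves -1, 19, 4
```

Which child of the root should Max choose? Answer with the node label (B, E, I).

B

C (Max): max(-5, -17, 17) = 17
D (Max): max(9, -2, 15) = 15
B (Min): min(17, 15, 13) = 13
F (Max): max(1, -9, -18) = 1
G (Max): max(20, 19, -2) = 20
H (Max): max(-6, 19, 2) = 19
E (Min): min(1, 20, 19) = 1
J (Max): max(12, 9, 3) = 12
K (Max): max(-12, -13, 20) = 20
L (Max): max(-1, 19, 4) = 19
I (Min): min(12, 20, 19) = 12
Root (Max): max(13, 1, 12) = 13
Max picks the child with the highest value: B (value 13).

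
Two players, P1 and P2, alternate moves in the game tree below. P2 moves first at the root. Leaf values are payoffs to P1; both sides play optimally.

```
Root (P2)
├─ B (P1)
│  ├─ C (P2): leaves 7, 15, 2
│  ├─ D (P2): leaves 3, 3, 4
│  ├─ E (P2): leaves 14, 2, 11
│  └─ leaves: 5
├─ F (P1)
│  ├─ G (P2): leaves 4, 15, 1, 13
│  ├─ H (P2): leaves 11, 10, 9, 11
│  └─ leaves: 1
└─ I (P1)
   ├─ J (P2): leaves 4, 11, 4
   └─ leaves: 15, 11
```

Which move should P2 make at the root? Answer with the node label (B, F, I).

C (P2): min(7, 15, 2) = 2
D (P2): min(3, 3, 4) = 3
E (P2): min(14, 2, 11) = 2
B (P1): max(2, 3, 2, 5) = 5
G (P2): min(4, 15, 1, 13) = 1
H (P2): min(11, 10, 9, 11) = 9
F (P1): max(1, 9, 1) = 9
J (P2): min(4, 11, 4) = 4
I (P1): max(4, 15, 11) = 15
Root (P2): min(5, 9, 15) = 5
P2 picks the child with the lowest value: B (value 5).

B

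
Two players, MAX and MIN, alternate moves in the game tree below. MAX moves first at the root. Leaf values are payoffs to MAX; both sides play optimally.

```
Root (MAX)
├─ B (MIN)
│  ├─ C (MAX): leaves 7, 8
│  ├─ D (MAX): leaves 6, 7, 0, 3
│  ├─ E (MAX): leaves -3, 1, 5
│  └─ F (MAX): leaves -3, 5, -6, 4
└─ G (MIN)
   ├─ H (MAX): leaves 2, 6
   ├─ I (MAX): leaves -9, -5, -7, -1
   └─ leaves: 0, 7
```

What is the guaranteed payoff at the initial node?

C (MAX): max(7, 8) = 8
D (MAX): max(6, 7, 0, 3) = 7
E (MAX): max(-3, 1, 5) = 5
F (MAX): max(-3, 5, -6, 4) = 5
B (MIN): min(8, 7, 5, 5) = 5
H (MAX): max(2, 6) = 6
I (MAX): max(-9, -5, -7, -1) = -1
G (MIN): min(6, -1, 0, 7) = -1
Root (MAX): max(5, -1) = 5

5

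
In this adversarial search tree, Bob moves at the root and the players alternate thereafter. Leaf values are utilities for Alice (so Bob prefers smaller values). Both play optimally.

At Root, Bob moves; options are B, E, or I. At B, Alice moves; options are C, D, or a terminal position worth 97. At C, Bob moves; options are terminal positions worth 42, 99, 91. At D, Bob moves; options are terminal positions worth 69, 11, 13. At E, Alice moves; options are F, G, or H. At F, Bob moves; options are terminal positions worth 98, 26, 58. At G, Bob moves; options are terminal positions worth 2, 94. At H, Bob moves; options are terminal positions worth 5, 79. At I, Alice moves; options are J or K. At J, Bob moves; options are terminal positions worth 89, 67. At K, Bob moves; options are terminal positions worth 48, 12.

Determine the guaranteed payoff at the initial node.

C (Bob): min(42, 99, 91) = 42
D (Bob): min(69, 11, 13) = 11
B (Alice): max(42, 11, 97) = 97
F (Bob): min(98, 26, 58) = 26
G (Bob): min(2, 94) = 2
H (Bob): min(5, 79) = 5
E (Alice): max(26, 2, 5) = 26
J (Bob): min(89, 67) = 67
K (Bob): min(48, 12) = 12
I (Alice): max(67, 12) = 67
Root (Bob): min(97, 26, 67) = 26

26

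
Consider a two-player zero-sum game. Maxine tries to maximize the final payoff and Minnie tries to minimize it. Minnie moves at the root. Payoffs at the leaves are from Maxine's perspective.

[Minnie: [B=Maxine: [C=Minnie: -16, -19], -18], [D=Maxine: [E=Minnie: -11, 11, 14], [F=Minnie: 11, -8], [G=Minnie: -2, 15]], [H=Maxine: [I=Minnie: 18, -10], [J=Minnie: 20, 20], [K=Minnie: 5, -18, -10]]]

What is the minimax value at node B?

C: min(-16, -19) = -19
B: max(-19, -18) = -18

-18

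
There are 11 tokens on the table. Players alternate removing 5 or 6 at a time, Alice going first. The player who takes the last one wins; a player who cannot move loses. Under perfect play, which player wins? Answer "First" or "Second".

Positions where the player to move wins (W) vs loses (L):
i:   0  1  2  3  4  5  6  7  8  9 10 11
     L  L  L  L  L  W  W  W  W  W  W  L
Position 11 is L, so the second player wins.

Second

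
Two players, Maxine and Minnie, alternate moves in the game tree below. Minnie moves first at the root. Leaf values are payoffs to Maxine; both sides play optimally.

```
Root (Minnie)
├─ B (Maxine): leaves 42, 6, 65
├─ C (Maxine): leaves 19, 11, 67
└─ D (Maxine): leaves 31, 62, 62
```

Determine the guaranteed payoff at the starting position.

B (Maxine): max(42, 6, 65) = 65
C (Maxine): max(19, 11, 67) = 67
D (Maxine): max(31, 62, 62) = 62
Root (Minnie): min(65, 67, 62) = 62

62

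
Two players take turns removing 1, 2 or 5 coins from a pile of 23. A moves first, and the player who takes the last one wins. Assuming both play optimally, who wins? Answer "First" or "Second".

First

W/L table (W = player to move can force a win):
i:   0  1  2  3  4  5  6  7  8  9 10 11 12 13 14 15 16 17 18 19 20 21 22 23
     L  W  W  L  W  W  L  W  W  L  W  W  L  W  W  L  W  W  L  W  W  L  W  W
Position 23 is W, so the first player wins.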